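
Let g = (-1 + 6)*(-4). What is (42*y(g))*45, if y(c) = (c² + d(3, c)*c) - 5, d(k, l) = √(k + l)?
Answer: 746550 - 37800*I*√17 ≈ 7.4655e+5 - 1.5585e+5*I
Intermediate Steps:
g = -20 (g = 5*(-4) = -20)
y(c) = -5 + c² + c*√(3 + c) (y(c) = (c² + √(3 + c)*c) - 5 = (c² + c*√(3 + c)) - 5 = -5 + c² + c*√(3 + c))
(42*y(g))*45 = (42*(-5 + (-20)² - 20*√(3 - 20)))*45 = (42*(-5 + 400 - 20*I*√17))*45 = (42*(395 - 20*I*√17))*45 = (16590 - 840*I*√17)*45 = 746550 - 37800*I*√17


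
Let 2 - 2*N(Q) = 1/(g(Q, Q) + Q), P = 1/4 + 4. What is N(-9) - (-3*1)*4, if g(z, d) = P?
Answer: 249/19 ≈ 13.105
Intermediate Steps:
P = 17/4 (P = ¼ + 4 = 17/4 ≈ 4.2500)
g(z, d) = 17/4
N(Q) = 1 - 1/(2*(17/4 + Q))
N(-9) - (-3*1)*4 = (15 + 4*(-9))/(17 + 4*(-9)) - (-3*1)*4 = (15 - 36)/(17 - 36) - (-3)*4 = -21/(-19) - 1*(-12) = -1/19*(-21) + 12 = 21/19 + 12 = 249/19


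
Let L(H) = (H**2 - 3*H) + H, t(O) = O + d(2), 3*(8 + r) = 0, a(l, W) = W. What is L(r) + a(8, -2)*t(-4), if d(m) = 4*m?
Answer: 72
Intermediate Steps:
r = -8 (r = -8 + (1/3)*0 = -8 + 0 = -8)
t(O) = 8 + O (t(O) = O + 4*2 = O + 8 = 8 + O)
L(H) = H**2 - 2*H
L(r) + a(8, -2)*t(-4) = -8*(-2 - 8) - 2*(8 - 4) = -8*(-10) - 2*4 = 80 - 8 = 72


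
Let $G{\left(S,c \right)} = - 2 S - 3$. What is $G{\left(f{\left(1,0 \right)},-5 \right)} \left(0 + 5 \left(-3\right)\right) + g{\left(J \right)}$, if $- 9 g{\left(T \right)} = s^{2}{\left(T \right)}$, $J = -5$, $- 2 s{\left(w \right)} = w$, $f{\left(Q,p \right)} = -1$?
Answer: $\frac{515}{36} \approx 14.306$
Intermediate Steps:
$s{\left(w \right)} = - \frac{w}{2}$
$G{\left(S,c \right)} = -3 - 2 S$
$g{\left(T \right)} = - \frac{T^{2}}{36}$ ($g{\left(T \right)} = - \frac{\left(- \frac{T}{2}\right)^{2}}{9} = - \frac{\frac{1}{4} T^{2}}{9} = - \frac{T^{2}}{36}$)
$G{\left(f{\left(1,0 \right)},-5 \right)} \left(0 + 5 \left(-3\right)\right) + g{\left(J \right)} = \left(-3 - -2\right) \left(0 + 5 \left(-3\right)\right) - \frac{\left(-5\right)^{2}}{36} = \left(-3 + 2\right) \left(0 - 15\right) - \frac{25}{36} = \left(-1\right) \left(-15\right) - \frac{25}{36} = 15 - \frac{25}{36} = \frac{515}{36}$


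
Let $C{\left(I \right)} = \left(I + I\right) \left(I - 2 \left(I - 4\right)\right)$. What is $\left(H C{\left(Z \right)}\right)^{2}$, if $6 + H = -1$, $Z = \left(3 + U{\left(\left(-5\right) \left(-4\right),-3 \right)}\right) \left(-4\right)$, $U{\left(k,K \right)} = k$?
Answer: $16589440000$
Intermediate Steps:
$Z = -92$ ($Z = \left(3 - -20\right) \left(-4\right) = \left(3 + 20\right) \left(-4\right) = 23 \left(-4\right) = -92$)
$H = -7$ ($H = -6 - 1 = -7$)
$C{\left(I \right)} = 2 I \left(8 - I\right)$ ($C{\left(I \right)} = 2 I \left(I - 2 \left(-4 + I\right)\right) = 2 I \left(I - \left(-8 + 2 I\right)\right) = 2 I \left(8 - I\right)$)
$\left(H C{\left(Z \right)}\right)^{2} = \left(- 7 \cdot 2 \left(-92\right) \left(8 - -92\right)\right)^{2} = \left(- 7 \cdot 2 \left(-92\right) \left(8 + 92\right)\right)^{2} = \left(- 7 \cdot 2 \left(-92\right) 100\right)^{2} = \left(\left(-7\right) \left(-18400\right)\right)^{2} = 128800^{2} = 16589440000$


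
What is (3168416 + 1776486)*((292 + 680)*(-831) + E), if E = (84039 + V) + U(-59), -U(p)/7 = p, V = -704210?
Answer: -7058798155980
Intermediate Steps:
U(p) = -7*p
E = -619758 (E = (84039 - 704210) - 7*(-59) = -620171 + 413 = -619758)
(3168416 + 1776486)*((292 + 680)*(-831) + E) = (3168416 + 1776486)*((292 + 680)*(-831) - 619758) = 4944902*(972*(-831) - 619758) = 4944902*(-807732 - 619758) = 4944902*(-1427490) = -7058798155980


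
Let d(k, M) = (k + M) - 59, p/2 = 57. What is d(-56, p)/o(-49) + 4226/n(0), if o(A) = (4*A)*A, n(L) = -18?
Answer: -20293261/86436 ≈ -234.78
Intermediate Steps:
p = 114 (p = 2*57 = 114)
d(k, M) = -59 + M + k (d(k, M) = (M + k) - 59 = -59 + M + k)
o(A) = 4*A**2
d(-56, p)/o(-49) + 4226/n(0) = (-59 + 114 - 56)/((4*(-49)**2)) + 4226/(-18) = -1/(4*2401) + 4226*(-1/18) = -1/9604 - 2113/9 = -20293261/86436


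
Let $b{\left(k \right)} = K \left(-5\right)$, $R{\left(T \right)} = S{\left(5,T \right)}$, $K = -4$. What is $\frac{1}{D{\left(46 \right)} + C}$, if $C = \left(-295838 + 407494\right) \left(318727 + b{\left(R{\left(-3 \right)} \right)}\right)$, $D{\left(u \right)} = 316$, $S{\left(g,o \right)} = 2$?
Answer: $\frac{1}{35590015348} \approx 2.8098 \cdot 10^{-11}$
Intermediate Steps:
$R{\left(T \right)} = 2$
$b{\left(k \right)} = 20$ ($b{\left(k \right)} = \left(-4\right) \left(-5\right) = 20$)
$C = 35590015032$ ($C = \left(-295838 + 407494\right) \left(318727 + 20\right) = 111656 \cdot 318747 = 35590015032$)
$\frac{1}{D{\left(46 \right)} + C} = \frac{1}{316 + 35590015032} = \frac{1}{35590015348}$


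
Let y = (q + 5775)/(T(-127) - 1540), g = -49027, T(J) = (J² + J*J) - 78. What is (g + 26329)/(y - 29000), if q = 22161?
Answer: 21733335/27766627 ≈ 0.78271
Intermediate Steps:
T(J) = -78 + 2*J² (T(J) = (J² + J²) - 78 = 2*J² - 78 = -78 + 2*J²)
y = 1746/1915 (y = (22161 + 5775)/((-78 + 2*(-127)²) - 1540) = 27936/((-78 + 2*16129) - 1540) = 27936/((-78 + 32258) - 1540) = 27936/(32180 - 1540) = 27936/30640 = 27936*(1/30640) = 1746/1915 ≈ 0.91175)
(g + 26329)/(y - 29000) = (-49027 + 26329)/(1746/1915 - 29000) = -22698/(-55533254/1915) = -22698*(-1915/55533254) = 21733335/27766627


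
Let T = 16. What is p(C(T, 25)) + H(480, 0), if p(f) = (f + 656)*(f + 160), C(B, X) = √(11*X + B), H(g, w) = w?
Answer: 105251 + 816*√291 ≈ 1.1917e+5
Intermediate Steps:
C(B, X) = √(B + 11*X)
p(f) = (160 + f)*(656 + f) (p(f) = (656 + f)*(160 + f) = (160 + f)*(656 + f))
p(C(T, 25)) + H(480, 0) = (104960 + (√(16 + 11*25))² + 816*√(16 + 11*25)) + 0 = (104960 + (√(16 + 275))² + 816*√(16 + 275)) + 0 = (104960 + (√291)² + 816*√291) + 0 = (104960 + 291 + 816*√291) + 0 = (105251 + 816*√291) + 0 = 105251 + 816*√291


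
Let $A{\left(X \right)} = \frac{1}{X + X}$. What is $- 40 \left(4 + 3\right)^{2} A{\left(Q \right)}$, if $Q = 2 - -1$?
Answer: $- \frac{980}{3} \approx -326.67$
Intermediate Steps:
$Q = 3$ ($Q = 2 + 1 = 3$)
$A{\left(X \right)} = \frac{1}{2 X}$
$- 40 \left(4 + 3\right)^{2} A{\left(Q \right)} = - 40 \left(4 + 3\right)^{2} \frac{1}{2 \cdot 3} = - 40 \cdot 7^{2} \cdot \frac{1}{2} \cdot \frac{1}{3} = \left(-40\right) 49 \cdot \frac{1}{6} = \left(-1960\right) \frac{1}{6} = - \frac{980}{3}$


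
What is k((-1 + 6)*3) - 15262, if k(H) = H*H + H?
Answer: -15022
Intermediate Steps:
k(H) = H + H² (k(H) = H² + H = H + H²)
k((-1 + 6)*3) - 15262 = ((-1 + 6)*3)*(1 + (-1 + 6)*3) - 15262 = (5*3)*(1 + 5*3) - 15262 = 15*(1 + 15) - 15262 = 15*16 - 15262 = 240 - 15262 = -15022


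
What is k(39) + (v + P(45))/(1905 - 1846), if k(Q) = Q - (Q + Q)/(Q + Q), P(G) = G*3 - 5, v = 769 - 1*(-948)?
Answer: 4089/59 ≈ 69.305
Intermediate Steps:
v = 1717 (v = 769 + 948 = 1717)
P(G) = -5 + 3*G (P(G) = 3*G - 5 = -5 + 3*G)
k(Q) = -1 + Q (k(Q) = Q - 2*Q/(2*Q) = Q - 2*Q*1/(2*Q) = Q - 1*1 = Q - 1 = -1 + Q)
k(39) + (v + P(45))/(1905 - 1846) = (-1 + 39) + (1717 + (-5 + 3*45))/(1905 - 1846) = 38 + (1717 + (-5 + 135))/59 = 38 + (1717 + 130)*(1/59) = 38 + 1847*(1/59) = 38 + 1847/59 = 4089/59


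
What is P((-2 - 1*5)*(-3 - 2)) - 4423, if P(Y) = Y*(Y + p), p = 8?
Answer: -2918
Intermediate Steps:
P(Y) = Y*(8 + Y) (P(Y) = Y*(Y + 8) = Y*(8 + Y))
P((-2 - 1*5)*(-3 - 2)) - 4423 = ((-2 - 1*5)*(-3 - 2))*(8 + (-2 - 1*5)*(-3 - 2)) - 4423 = ((-2 - 5)*(-5))*(8 + (-2 - 5)*(-5)) - 4423 = (-7*(-5))*(8 - 7*(-5)) - 4423 = 35*(8 + 35) - 4423 = 35*43 - 4423 = 1505 - 4423 = -2918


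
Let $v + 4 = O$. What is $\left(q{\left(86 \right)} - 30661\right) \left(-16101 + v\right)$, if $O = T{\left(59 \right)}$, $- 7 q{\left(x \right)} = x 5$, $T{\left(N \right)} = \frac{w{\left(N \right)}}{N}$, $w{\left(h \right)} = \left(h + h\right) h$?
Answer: $\frac{3438116259}{7} \approx 4.9116 \cdot 10^{8}$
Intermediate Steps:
$w{\left(h \right)} = 2 h^{2}$ ($w{\left(h \right)} = 2 h h = 2 h^{2}$)
$T{\left(N \right)} = 2 N$ ($T{\left(N \right)} = \frac{2 N^{2}}{N} = 2 N$)
$q{\left(x \right)} = - \frac{5 x}{7}$ ($q{\left(x \right)} = - \frac{x 5}{7} = - \frac{5 x}{7}$)
$O = 118$ ($O = 2 \cdot 59 = 118$)
$v = 114$ ($v = -4 + 118 = 114$)
$\left(q{\left(86 \right)} - 30661\right) \left(-16101 + v\right) = \left(\left(- \frac{5}{7}\right) 86 - 30661\right) \left(-16101 + 114\right) = \left(- \frac{430}{7} - 30661\right) \left(-15987\right) = \left(- \frac{215057}{7}\right) \left(-15987\right) = \frac{3438116259}{7}$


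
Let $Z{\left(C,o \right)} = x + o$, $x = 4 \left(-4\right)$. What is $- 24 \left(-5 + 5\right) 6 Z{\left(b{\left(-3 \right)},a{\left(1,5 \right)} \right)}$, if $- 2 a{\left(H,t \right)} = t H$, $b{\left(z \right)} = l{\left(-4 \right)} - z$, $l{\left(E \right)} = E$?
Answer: $0$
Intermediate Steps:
$x = -16$
$b{\left(z \right)} = -4 - z$
$a{\left(H,t \right)} = - \frac{H t}{2}$ ($a{\left(H,t \right)} = - \frac{t H}{2} = - \frac{H t}{2}$)
$Z{\left(C,o \right)} = -16 + o$
$- 24 \left(-5 + 5\right) 6 Z{\left(b{\left(-3 \right)},a{\left(1,5 \right)} \right)} = - 24 \left(-5 + 5\right) 6 \left(-16 - \frac{1}{2} \cdot 5\right) = - 24 \cdot 0 \cdot 6 \left(-16 - \frac{5}{2}\right) = \left(-24\right) 0 \left(- \frac{37}{2}\right) = 0 \left(- \frac{37}{2}\right) = 0$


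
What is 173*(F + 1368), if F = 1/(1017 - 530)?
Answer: 115255541/487 ≈ 2.3666e+5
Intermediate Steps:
F = 1/487 ≈ 0.0020534
173*(F + 1368) = 173*(1/487 + 1368) = 173*(666217/487) = 115255541/487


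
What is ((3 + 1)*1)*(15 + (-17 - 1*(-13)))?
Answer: 44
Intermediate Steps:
((3 + 1)*1)*(15 + (-17 - 1*(-13))) = (4*1)*(15 + (-17 + 13)) = 4*(15 - 4) = 4*11 = 44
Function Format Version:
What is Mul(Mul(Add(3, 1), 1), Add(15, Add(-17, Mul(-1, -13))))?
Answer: 44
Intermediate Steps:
Mul(Mul(Add(3, 1), 1), Add(15, Add(-17, Mul(-1, -13)))) = Mul(Mul(4, 1), Add(15, Add(-17, 13))) = Mul(4, Add(15, -4)) = Mul(4, 11) = 44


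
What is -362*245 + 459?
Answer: -88231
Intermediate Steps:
-362*245 + 459 = -88690 + 459 = -88231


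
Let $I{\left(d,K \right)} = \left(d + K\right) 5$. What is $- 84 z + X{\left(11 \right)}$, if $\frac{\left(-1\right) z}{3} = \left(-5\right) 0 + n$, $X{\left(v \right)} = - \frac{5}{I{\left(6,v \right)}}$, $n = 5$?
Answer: $\frac{21419}{17} \approx 1259.9$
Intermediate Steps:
$I{\left(d,K \right)} = 5 K + 5 d$ ($I{\left(d,K \right)} = \left(K + d\right) 5 = 5 K + 5 d$)
$X{\left(v \right)} = - \frac{5}{30 + 5 v}$ ($X{\left(v \right)} = - \frac{5}{5 v + 5 \cdot 6} = - \frac{5}{5 v + 30} = - \frac{5}{30 + 5 v}$)
$z = -15$ ($z = - 3 \left(\left(-5\right) 0 + 5\right) = - 3 \left(0 + 5\right) = \left(-3\right) 5 = -15$)
$- 84 z + X{\left(11 \right)} = \left(-84\right) \left(-15\right) - \frac{1}{6 + 11} = 1260 - \frac{1}{17} = \frac{21419}{17}$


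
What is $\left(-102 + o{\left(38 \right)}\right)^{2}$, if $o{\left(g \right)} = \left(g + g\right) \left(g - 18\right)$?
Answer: $2010724$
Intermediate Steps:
$o{\left(g \right)} = 2 g \left(-18 + g\right)$
$\left(-102 + o{\left(38 \right)}\right)^{2} = \left(-102 + 2 \cdot 38 \left(-18 + 38\right)\right)^{2} = \left(-102 + 2 \cdot 38 \cdot 20\right)^{2} = \left(-102 + 1520\right)^{2} = 1418^{2} = 2010724$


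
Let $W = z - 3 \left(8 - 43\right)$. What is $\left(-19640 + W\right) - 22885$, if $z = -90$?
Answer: $-42510$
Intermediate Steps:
$W = 15$ ($W = -90 - 3 \left(8 - 43\right) = -90 - -105 = -90 + 105 = 15$)
$\left(-19640 + W\right) - 22885 = \left(-19640 + 15\right) - 22885 = -19625 - 22885 = -42510$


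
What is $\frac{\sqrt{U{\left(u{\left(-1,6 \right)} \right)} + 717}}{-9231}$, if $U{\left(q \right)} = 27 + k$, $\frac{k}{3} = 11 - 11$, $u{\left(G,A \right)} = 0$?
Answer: $- \frac{2 \sqrt{186}}{9231} \approx -0.0029549$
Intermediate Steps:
$k = 0$ ($k = 3 \left(11 - 11\right) = 3 \cdot 0 = 0$)
$U{\left(q \right)} = 27$ ($U{\left(q \right)} = 27 + 0 = 27$)
$\frac{\sqrt{U{\left(u{\left(-1,6 \right)} \right)} + 717}}{-9231} = \frac{\sqrt{27 + 717}}{-9231} = \sqrt{744} \left(- \frac{1}{9231}\right) = 2 \sqrt{186} \left(- \frac{1}{9231}\right) = - \frac{2 \sqrt{186}}{9231}$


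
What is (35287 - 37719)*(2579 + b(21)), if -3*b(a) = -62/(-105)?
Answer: -1975569536/315 ≈ -6.2716e+6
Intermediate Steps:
b(a) = -62/315 (b(a) = -(-62)/(3*(-105)) = -(-62)*(-1)/(3*105) = -⅓*62/105 = -62/315)
(35287 - 37719)*(2579 + b(21)) = (35287 - 37719)*(2579 - 62/315) = -2432*812323/315 = -1975569536/315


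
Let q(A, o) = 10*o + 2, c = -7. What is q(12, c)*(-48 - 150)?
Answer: 13464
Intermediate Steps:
q(A, o) = 2 + 10*o
q(12, c)*(-48 - 150) = (2 + 10*(-7))*(-48 - 150) = (2 - 70)*(-198) = -68*(-198) = 13464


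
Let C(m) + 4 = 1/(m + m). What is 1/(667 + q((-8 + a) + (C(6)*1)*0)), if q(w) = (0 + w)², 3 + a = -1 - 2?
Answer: 1/863 ≈ 0.0011587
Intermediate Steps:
C(m) = -4 + 1/(2*m) (C(m) = -4 + 1/(m + m) = -4 + 1/(2*m))
a = -6 (a = -3 + (-1 - 2) = -3 - 3 = -6)
q(w) = w²
1/(667 + q((-8 + a) + (C(6)*1)*0)) = 1/(667 + ((-8 - 6) + ((-4 + (½)/6)*1)*0)²) = 1/(667 + (-14 + ((-4 + (½)*(⅙))*1)*0)²) = 1/(667 + (-14 + ((-4 + 1/12)*1)*0)²) = 1/(667 + (-14 - 47/12*1*0)²) = 1/(667 + (-14 - 47/12*0)²) = 1/(667 + (-14 + 0)²) = 1/(667 + (-14)²) = 1/(667 + 196) = 1/863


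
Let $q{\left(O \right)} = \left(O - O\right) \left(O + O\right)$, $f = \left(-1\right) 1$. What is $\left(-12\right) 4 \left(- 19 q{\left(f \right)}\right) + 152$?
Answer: $152$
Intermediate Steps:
$f = -1$
$q{\left(O \right)} = 0$ ($q{\left(O \right)} = 0 \cdot 2 O = 0$)
$\left(-12\right) 4 \left(- 19 q{\left(f \right)}\right) + 152 = \left(-12\right) 4 \left(\left(-19\right) 0\right) + 152 = \left(-48\right) 0 + 152 = 0 + 152 = 152$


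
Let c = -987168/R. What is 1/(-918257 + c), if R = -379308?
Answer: -31609/29025103249 ≈ -1.0890e-6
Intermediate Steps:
c = 82264/31609 (c = -987168/(-379308) = -987168*(-1/379308) = 82264/31609 ≈ 2.6026)
1/(-918257 + c) = 1/(-918257 + 82264/31609) = 1/(-29025103249/31609) = -31609/29025103249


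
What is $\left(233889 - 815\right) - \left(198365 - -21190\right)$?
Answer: $13519$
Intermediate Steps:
$\left(233889 - 815\right) - \left(198365 - -21190\right) = 233074 - \left(198365 + 21190\right) = 233074 - 219555 = 13519$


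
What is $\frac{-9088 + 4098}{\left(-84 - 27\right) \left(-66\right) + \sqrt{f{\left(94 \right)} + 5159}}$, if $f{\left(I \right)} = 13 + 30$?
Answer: $- \frac{2030930}{2981393} + \frac{42415 \sqrt{2}}{8944179} \approx -0.6745$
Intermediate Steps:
$f{\left(I \right)} = 43$
$\frac{-9088 + 4098}{\left(-84 - 27\right) \left(-66\right) + \sqrt{f{\left(94 \right)} + 5159}} = \frac{-9088 + 4098}{\left(-84 - 27\right) \left(-66\right) + \sqrt{43 + 5159}} = - \frac{4990}{\left(-111\right) \left(-66\right) + \sqrt{5202}} = - \frac{4990}{7326 + 51 \sqrt{2}}$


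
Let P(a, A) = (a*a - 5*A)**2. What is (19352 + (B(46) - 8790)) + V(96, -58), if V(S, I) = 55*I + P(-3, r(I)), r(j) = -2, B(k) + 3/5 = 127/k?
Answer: 1779087/230 ≈ 7735.2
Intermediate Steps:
B(k) = -3/5 + 127/k
P(a, A) = (a**2 - 5*A)**2
V(S, I) = 361 + 55*I (V(S, I) = 55*I + (-1*(-3)**2 + 5*(-2))**2 = 55*I + (-1*9 - 10)**2 = 55*I + (-9 - 10)**2 = 55*I + (-19)**2 = 55*I + 361 = 361 + 55*I)
(19352 + (B(46) - 8790)) + V(96, -58) = (19352 + ((-3/5 + 127/46) - 8790)) + (361 + 55*(-58)) = (19352 + ((-3/5 + 127*(1/46)) - 8790)) + (361 - 3190) = (19352 + ((-3/5 + 127/46) - 8790)) - 2829 = (19352 + (497/230 - 8790)) - 2829 = (19352 - 2021203/230) - 2829 = 2429757/230 - 2829 = 1779087/230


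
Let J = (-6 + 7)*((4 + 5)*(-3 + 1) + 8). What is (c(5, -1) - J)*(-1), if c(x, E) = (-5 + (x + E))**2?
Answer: -11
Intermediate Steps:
J = -10 (J = 1*(9*(-2) + 8) = 1*(-18 + 8) = 1*(-10) = -10)
c(x, E) = (-5 + E + x)**2 (c(x, E) = (-5 + (E + x))**2 = (-5 + E + x)**2)
(c(5, -1) - J)*(-1) = ((-5 - 1 + 5)**2 - 1*(-10))*(-1) = ((-1)**2 + 10)*(-1) = (1 + 10)*(-1) = 11*(-1) = -11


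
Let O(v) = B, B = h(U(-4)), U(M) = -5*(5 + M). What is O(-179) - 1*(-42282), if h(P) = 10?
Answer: 42292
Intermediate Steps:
U(M) = -25 - 5*M
B = 10
O(v) = 10
O(-179) - 1*(-42282) = 10 - 1*(-42282) = 10 + 42282 = 42292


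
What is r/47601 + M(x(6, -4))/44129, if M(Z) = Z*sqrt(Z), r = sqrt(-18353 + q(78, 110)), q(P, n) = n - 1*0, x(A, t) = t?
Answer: I*(-126936 + 44129*sqrt(2027))/700194843 ≈ 0.0026562*I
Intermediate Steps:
q(P, n) = n (q(P, n) = n + 0 = n)
r = 3*I*sqrt(2027) (r = sqrt(-18353 + 110) = sqrt(-18243) = 3*I*sqrt(2027) ≈ 135.07*I)
M(Z) = Z**(3/2)
r/47601 + M(x(6, -4))/44129 = (3*I*sqrt(2027))/47601 + (-4)**(3/2)/44129 = (3*I*sqrt(2027))*(1/47601) - 8*I*(1/44129) = I*sqrt(2027)/15867 - 8*I/44129 = -8*I/44129 + I*sqrt(2027)/15867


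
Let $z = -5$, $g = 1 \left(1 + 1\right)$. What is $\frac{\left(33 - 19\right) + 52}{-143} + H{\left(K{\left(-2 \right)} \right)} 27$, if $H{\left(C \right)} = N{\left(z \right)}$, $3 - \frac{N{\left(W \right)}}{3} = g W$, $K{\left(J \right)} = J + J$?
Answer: $\frac{13683}{13} \approx 1052.5$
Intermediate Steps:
$g = 2$ ($g = 1 \cdot 2 = 2$)
$K{\left(J \right)} = 2 J$
$N{\left(W \right)} = 9 - 6 W$ ($N{\left(W \right)} = 9 - 3 \cdot 2 W = 9 - 6 W$)
$H{\left(C \right)} = 39$ ($H{\left(C \right)} = 9 - -30 = 9 + 30 = 39$)
$\frac{\left(33 - 19\right) + 52}{-143} + H{\left(K{\left(-2 \right)} \right)} 27 = \frac{\left(33 - 19\right) + 52}{-143} + 39 \cdot 27 = \left(14 + 52\right) \left(- \frac{1}{143}\right) + 1053 = 66 \left(- \frac{1}{143}\right) + 1053 = - \frac{6}{13} + 1053 = \frac{13683}{13}$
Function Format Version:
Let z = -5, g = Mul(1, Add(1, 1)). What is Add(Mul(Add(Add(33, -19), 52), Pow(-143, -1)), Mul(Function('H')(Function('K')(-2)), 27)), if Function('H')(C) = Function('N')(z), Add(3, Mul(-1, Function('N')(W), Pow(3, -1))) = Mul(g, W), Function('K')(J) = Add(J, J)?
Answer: Rational(13683, 13) ≈ 1052.5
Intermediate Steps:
g = 2 (g = Mul(1, 2) = 2)
Function('K')(J) = Mul(2, J)
Function('N')(W) = Add(9, Mul(-6, W)) (Function('N')(W) = Add(9, Mul(-3, Mul(2, W))) = Add(9, Mul(-6, W)))
Function('H')(C) = 39 (Function('H')(C) = Add(9, Mul(-6, -5)) = Add(9, 30) = 39)
Add(Mul(Add(Add(33, -19), 52), Pow(-143, -1)), Mul(Function('H')(Function('K')(-2)), 27)) = Add(Mul(Add(Add(33, -19), 52), Pow(-143, -1)), Mul(39, 27)) = Add(Mul(Add(14, 52), Rational(-1, 143)), 1053) = Add(Mul(66, Rational(-1, 143)), 1053) = Add(Rational(-6, 13), 1053) = Rational(13683, 13)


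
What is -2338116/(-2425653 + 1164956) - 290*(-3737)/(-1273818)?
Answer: 806039543539/802949265573 ≈ 1.0038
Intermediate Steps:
-2338116/(-2425653 + 1164956) - 290*(-3737)/(-1273818) = -2338116/(-1260697) + 1083730*(-1/1273818) = -2338116*(-1/1260697) - 541865/636909 = 2338116/1260697 - 541865/636909 = 806039543539/802949265573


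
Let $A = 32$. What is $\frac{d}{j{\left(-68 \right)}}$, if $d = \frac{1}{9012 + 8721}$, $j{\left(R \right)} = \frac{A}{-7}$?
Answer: $- \frac{7}{567456} \approx -1.2336 \cdot 10^{-5}$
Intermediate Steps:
$j{\left(R \right)} = - \frac{32}{7}$ ($j{\left(R \right)} = \frac{32}{-7} = 32 \left(- \frac{1}{7}\right) = - \frac{32}{7}$)
$d = \frac{1}{17733} \approx 5.6392 \cdot 10^{-5}$
$\frac{d}{j{\left(-68 \right)}} = \frac{1}{17733 \left(- \frac{32}{7}\right)} = \frac{1}{17733} \left(- \frac{7}{32}\right) = - \frac{7}{567456}$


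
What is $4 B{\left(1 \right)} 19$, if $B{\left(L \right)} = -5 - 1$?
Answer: $-456$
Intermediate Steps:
$B{\left(L \right)} = -6$ ($B{\left(L \right)} = -5 - 1 = -6$)
$4 B{\left(1 \right)} 19 = 4 \left(-6\right) 19 = \left(-24\right) 19 = -456$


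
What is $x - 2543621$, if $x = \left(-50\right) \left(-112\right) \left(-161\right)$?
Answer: $-3445221$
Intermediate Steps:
$x = -901600$ ($x = 5600 \left(-161\right) = -901600$)
$x - 2543621 = -901600 - 2543621 = -3445221$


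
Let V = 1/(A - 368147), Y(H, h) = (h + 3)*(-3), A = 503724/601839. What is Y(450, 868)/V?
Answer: 64327623302813/66871 ≈ 9.6197e+8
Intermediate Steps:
A = 167908/200613 (A = 503724*(1/601839) = 167908/200613 ≈ 0.83698)
Y(H, h) = -9 - 3*h (Y(H, h) = (3 + h)*(-3) = -9 - 3*h)
V = -200613/73854906203 (V = 1/(167908/200613 - 368147) = 1/(-73854906203/200613) = -200613/73854906203 ≈ -2.7163e-6)
Y(450, 868)/V = (-9 - 3*868)/(-200613/73854906203) = (-9 - 2604)*(-73854906203/200613) = -2613*(-73854906203/200613) = 64327623302813/66871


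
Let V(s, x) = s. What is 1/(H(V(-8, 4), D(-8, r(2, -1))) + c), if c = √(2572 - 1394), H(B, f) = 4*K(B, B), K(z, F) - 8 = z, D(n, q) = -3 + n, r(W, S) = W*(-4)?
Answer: √1178/1178 ≈ 0.029136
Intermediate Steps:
r(W, S) = -4*W
K(z, F) = 8 + z
H(B, f) = 32 + 4*B (H(B, f) = 4*(8 + B) = 32 + 4*B)
c = √1178 ≈ 34.322
1/(H(V(-8, 4), D(-8, r(2, -1))) + c) = 1/((32 + 4*(-8)) + √1178) = 1/((32 - 32) + √1178) = 1/(0 + √1178) = 1/(√1178) = √1178/1178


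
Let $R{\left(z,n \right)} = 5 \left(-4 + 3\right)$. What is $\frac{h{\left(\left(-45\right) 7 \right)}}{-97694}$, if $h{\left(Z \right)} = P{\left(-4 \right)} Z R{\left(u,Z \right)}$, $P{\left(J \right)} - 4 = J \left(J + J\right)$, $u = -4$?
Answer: $- \frac{28350}{48847} \approx -0.58038$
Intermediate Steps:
$P{\left(J \right)} = 4 + 2 J^{2}$ ($P{\left(J \right)} = 4 + J \left(J + J\right) = 4 + J 2 J = 4 + 2 J^{2}$)
$R{\left(z,n \right)} = -5$ ($R{\left(z,n \right)} = 5 \left(-1\right) = -5$)
$h{\left(Z \right)} = - 180 Z$ ($h{\left(Z \right)} = \left(4 + 2 \left(-4\right)^{2}\right) Z \left(-5\right) = \left(4 + 2 \cdot 16\right) Z \left(-5\right) = \left(4 + 32\right) Z \left(-5\right) = 36 Z \left(-5\right) = - 180 Z$)
$\frac{h{\left(\left(-45\right) 7 \right)}}{-97694} = \frac{\left(-180\right) \left(\left(-45\right) 7\right)}{-97694} = \left(-180\right) \left(-315\right) \left(- \frac{1}{97694}\right) = 56700 \left(- \frac{1}{97694}\right) = - \frac{28350}{48847}$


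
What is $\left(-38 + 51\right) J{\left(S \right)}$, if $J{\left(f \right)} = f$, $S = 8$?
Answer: $104$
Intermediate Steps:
$\left(-38 + 51\right) J{\left(S \right)} = \left(-38 + 51\right) 8 = 13 \cdot 8 = 104$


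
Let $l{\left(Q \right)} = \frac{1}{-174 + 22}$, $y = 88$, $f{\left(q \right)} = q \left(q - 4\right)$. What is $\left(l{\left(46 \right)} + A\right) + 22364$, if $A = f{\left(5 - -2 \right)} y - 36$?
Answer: $\frac{3674751}{152} \approx 24176.0$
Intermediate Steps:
$f{\left(q \right)} = q \left(-4 + q\right)$
$l{\left(Q \right)} = - \frac{1}{152}$ ($l{\left(Q \right)} = \frac{1}{-152} = - \frac{1}{152}$)
$A = 1812$ ($A = \left(5 - -2\right) \left(-4 + \left(5 - -2\right)\right) 88 - 36 = \left(5 + 2\right) \left(-4 + \left(5 + 2\right)\right) 88 - 36 = 7 \left(-4 + 7\right) 88 - 36 = 7 \cdot 3 \cdot 88 - 36 = 21 \cdot 88 - 36 = 1848 - 36 = 1812$)
$\left(l{\left(46 \right)} + A\right) + 22364 = \left(- \frac{1}{152} + 1812\right) + 22364 = \frac{275423}{152} + 22364 = \frac{3674751}{152}$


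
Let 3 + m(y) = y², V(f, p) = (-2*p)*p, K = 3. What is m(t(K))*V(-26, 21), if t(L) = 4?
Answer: -11466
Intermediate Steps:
V(f, p) = -2*p²
m(y) = -3 + y²
m(t(K))*V(-26, 21) = (-3 + 4²)*(-2*21²) = (-3 + 16)*(-2*441) = 13*(-882) = -11466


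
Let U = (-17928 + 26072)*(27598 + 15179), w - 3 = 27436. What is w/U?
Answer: 27439/348375888 ≈ 7.8763e-5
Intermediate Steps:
w = 27439 (w = 3 + 27436 = 27439)
U = 348375888 (U = 8144*42777 = 348375888)
w/U = 27439/348375888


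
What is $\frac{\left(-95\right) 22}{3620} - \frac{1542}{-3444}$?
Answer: $- \frac{6733}{51947} \approx -0.12961$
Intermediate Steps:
$\frac{\left(-95\right) 22}{3620} - \frac{1542}{-3444} = \left(-2090\right) \frac{1}{3620} - - \frac{257}{574} = - \frac{209}{362} + \frac{257}{574} = - \frac{6733}{51947}$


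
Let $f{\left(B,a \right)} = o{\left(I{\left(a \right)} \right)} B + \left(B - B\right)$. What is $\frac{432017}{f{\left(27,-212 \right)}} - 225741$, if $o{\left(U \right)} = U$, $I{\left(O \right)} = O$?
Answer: $- \frac{1292573501}{5724} \approx -2.2582 \cdot 10^{5}$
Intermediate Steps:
$f{\left(B,a \right)} = B a$ ($f{\left(B,a \right)} = a B + \left(B - B\right) = B a + 0 = B a$)
$\frac{432017}{f{\left(27,-212 \right)}} - 225741 = \frac{432017}{27 \left(-212\right)} - 225741 = \frac{432017}{-5724} - 225741 = 432017 \left(- \frac{1}{5724}\right) - 225741 = - \frac{432017}{5724} - 225741 = - \frac{1292573501}{5724}$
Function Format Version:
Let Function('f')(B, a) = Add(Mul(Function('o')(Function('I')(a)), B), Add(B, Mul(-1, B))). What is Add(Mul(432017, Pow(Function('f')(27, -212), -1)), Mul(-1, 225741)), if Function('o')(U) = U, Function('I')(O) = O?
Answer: Rational(-1292573501, 5724) ≈ -2.2582e+5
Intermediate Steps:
Function('f')(B, a) = Mul(B, a) (Function('f')(B, a) = Add(Mul(a, B), Add(B, Mul(-1, B))) = Add(Mul(B, a), 0) = Mul(B, a))
Add(Mul(432017, Pow(Function('f')(27, -212), -1)), Mul(-1, 225741)) = Add(Mul(432017, Pow(Mul(27, -212), -1)), Mul(-1, 225741)) = Add(Mul(432017, Pow(-5724, -1)), -225741) = Add(Mul(432017, Rational(-1, 5724)), -225741) = Add(Rational(-432017, 5724), -225741) = Rational(-1292573501, 5724)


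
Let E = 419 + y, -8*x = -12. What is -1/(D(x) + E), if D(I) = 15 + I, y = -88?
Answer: -2/695 ≈ -0.0028777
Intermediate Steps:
x = 3/2 (x = -⅛*(-12) = 3/2 ≈ 1.5000)
E = 331 (E = 419 - 88 = 331)
-1/(D(x) + E) = -1/((15 + 3/2) + 331) = -1/(33/2 + 331) = -1/695/2 = -1*2/695 = -2/695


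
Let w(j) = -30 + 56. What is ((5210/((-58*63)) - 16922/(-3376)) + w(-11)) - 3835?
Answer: -11735803577/3083976 ≈ -3805.4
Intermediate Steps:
w(j) = 26
((5210/((-58*63)) - 16922/(-3376)) + w(-11)) - 3835 = ((5210/((-58*63)) - 16922/(-3376)) + 26) - 3835 = ((5210/(-3654) - 16922*(-1/3376)) + 26) - 3835 = ((5210*(-1/3654) + 8461/1688) + 26) - 3835 = ((-2605/1827 + 8461/1688) + 26) - 3835 = (11061007/3083976 + 26) - 3835 = 91244383/3083976 - 3835 = -11735803577/3083976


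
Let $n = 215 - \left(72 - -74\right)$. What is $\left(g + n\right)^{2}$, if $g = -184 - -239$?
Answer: $15376$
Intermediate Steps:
$g = 55$ ($g = -184 + 239 = 55$)
$n = 69$ ($n = 215 - \left(72 + 74\right) = 215 - 146 = 69$)
$\left(g + n\right)^{2} = \left(55 + 69\right)^{2} = 124^{2} = 15376$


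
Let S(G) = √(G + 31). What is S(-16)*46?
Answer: 46*√15 ≈ 178.16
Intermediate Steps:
S(G) = √(31 + G)
S(-16)*46 = √(31 - 16)*46 = √15*46 = 46*√15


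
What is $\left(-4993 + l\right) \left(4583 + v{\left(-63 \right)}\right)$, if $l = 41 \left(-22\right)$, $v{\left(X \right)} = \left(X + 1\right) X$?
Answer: $-50042655$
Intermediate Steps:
$v{\left(X \right)} = X \left(1 + X\right)$ ($v{\left(X \right)} = \left(1 + X\right) X = X \left(1 + X\right)$)
$l = -902$
$\left(-4993 + l\right) \left(4583 + v{\left(-63 \right)}\right) = \left(-4993 - 902\right) \left(4583 - 63 \left(1 - 63\right)\right) = - 5895 \left(4583 - -3906\right) = - 5895 \left(4583 + 3906\right) = \left(-5895\right) 8489 = -50042655$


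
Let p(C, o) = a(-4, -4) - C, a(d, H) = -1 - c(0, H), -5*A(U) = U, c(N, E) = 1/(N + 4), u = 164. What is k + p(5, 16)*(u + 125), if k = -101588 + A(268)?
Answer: -2068957/20 ≈ -1.0345e+5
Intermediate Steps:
c(N, E) = 1/(4 + N)
A(U) = -U/5
a(d, H) = -5/4 (a(d, H) = -1 - 1/(4 + 0) = -1 - 1/4 = -1 - 1*¼ = -1 - ¼ = -5/4)
p(C, o) = -5/4 - C
k = -508208/5 (k = -101588 - ⅕*268 = -101588 - 268/5 = -508208/5 ≈ -1.0164e+5)
k + p(5, 16)*(u + 125) = -508208/5 + (-5/4 - 1*5)*(164 + 125) = -508208/5 + (-5/4 - 5)*289 = -508208/5 - 25/4*289 = -508208/5 - 7225/4 = -2068957/20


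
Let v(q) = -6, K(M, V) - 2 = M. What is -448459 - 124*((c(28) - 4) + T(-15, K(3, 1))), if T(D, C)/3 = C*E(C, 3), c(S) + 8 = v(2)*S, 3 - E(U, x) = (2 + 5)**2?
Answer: -340579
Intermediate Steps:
K(M, V) = 2 + M
E(U, x) = -46 (E(U, x) = 3 - (2 + 5)**2 = 3 - 1*7**2 = 3 - 1*49 = 3 - 49 = -46)
c(S) = -8 - 6*S
T(D, C) = -138*C (T(D, C) = 3*(C*(-46)) = 3*(-46*C) = -138*C)
-448459 - 124*((c(28) - 4) + T(-15, K(3, 1))) = -448459 - 124*(((-8 - 6*28) - 4) - 138*(2 + 3)) = -448459 - 124*(((-8 - 168) - 4) - 138*5) = -448459 - 124*((-176 - 4) - 690) = -448459 - 124*(-180 - 690) = -448459 - 124*(-870) = -448459 - 1*(-107880) = -448459 + 107880 = -340579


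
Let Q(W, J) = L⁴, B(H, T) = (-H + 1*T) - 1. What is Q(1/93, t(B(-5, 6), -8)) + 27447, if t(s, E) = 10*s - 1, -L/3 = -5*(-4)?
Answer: 12987447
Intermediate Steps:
L = -60 (L = -(-15)*(-4) = -3*20 = -60)
B(H, T) = -1 + T - H (B(H, T) = (-H + T) - 1 = (T - H) - 1 = -1 + T - H)
t(s, E) = -1 + 10*s
Q(W, J) = 12960000 (Q(W, J) = (-60)⁴ = 12960000)
Q(1/93, t(B(-5, 6), -8)) + 27447 = 12960000 + 27447 = 12987447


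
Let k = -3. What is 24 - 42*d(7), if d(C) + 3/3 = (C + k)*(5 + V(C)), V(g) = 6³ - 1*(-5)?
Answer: -37902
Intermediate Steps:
V(g) = 221 (V(g) = 216 + 5 = 221)
d(C) = -679 + 226*C (d(C) = -1 + (C - 3)*(5 + 221) = -1 + (-3 + C)*226 = -1 + (-678 + 226*C) = -679 + 226*C)
24 - 42*d(7) = 24 - 42*(-679 + 226*7) = 24 - 42*(-679 + 1582) = 24 - 42*903 = 24 - 37926 = -37902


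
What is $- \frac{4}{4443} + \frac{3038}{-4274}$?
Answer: $- \frac{6757465}{9494691} \approx -0.71171$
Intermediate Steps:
$- \frac{4}{4443} + \frac{3038}{-4274} = \left(-4\right) \frac{1}{4443} + 3038 \left(- \frac{1}{4274}\right) = - \frac{4}{4443} - \frac{1519}{2137} = - \frac{6757465}{9494691}$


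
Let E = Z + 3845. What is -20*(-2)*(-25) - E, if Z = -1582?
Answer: -3263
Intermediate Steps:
E = 2263 (E = -1582 + 3845 = 2263)
-20*(-2)*(-25) - E = -20*(-2)*(-25) - 1*2263 = 40*(-25) - 2263 = -1000 - 2263 = -3263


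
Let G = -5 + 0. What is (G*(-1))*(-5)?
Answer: -25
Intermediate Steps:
G = -5
(G*(-1))*(-5) = -5*(-1)*(-5) = 5*(-5) = -25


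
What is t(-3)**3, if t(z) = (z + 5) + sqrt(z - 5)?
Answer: -40 + 8*I*sqrt(2) ≈ -40.0 + 11.314*I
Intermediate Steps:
t(z) = 5 + z + sqrt(-5 + z) (t(z) = (5 + z) + sqrt(-5 + z) = 5 + z + sqrt(-5 + z))
t(-3)**3 = (5 - 3 + sqrt(-5 - 3))**3 = (5 - 3 + sqrt(-8))**3 = (5 - 3 + 2*I*sqrt(2))**3 = (2 + 2*I*sqrt(2))**3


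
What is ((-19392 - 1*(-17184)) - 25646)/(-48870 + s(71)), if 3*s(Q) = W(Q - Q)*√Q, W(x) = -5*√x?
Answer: 13927/24435 ≈ 0.56996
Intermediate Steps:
s(Q) = 0 (s(Q) = ((-5*√(Q - Q))*√Q)/3 = ((-5*√0)*√Q)/3 = ((-5*0)*√Q)/3 = (0*√Q)/3 = (⅓)*0 = 0)
((-19392 - 1*(-17184)) - 25646)/(-48870 + s(71)) = ((-19392 - 1*(-17184)) - 25646)/(-48870 + 0) = ((-19392 + 17184) - 25646)/(-48870) = (-2208 - 25646)*(-1/48870) = -27854*(-1/48870) = 13927/24435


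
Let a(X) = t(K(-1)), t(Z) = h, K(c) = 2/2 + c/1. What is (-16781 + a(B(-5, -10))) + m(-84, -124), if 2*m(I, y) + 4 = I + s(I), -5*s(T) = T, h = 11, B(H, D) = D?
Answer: -84028/5 ≈ -16806.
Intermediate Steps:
K(c) = 1 + c (K(c) = 2*(½) + c*1 = 1 + c)
s(T) = -T/5
t(Z) = 11
a(X) = 11
m(I, y) = -2 + 2*I/5 (m(I, y) = -2 + (I - I/5)/2 = -2 + (4*I/5)/2 = -2 + 2*I/5)
(-16781 + a(B(-5, -10))) + m(-84, -124) = (-16781 + 11) + (-2 + (⅖)*(-84)) = -16770 + (-2 - 168/5) = -16770 - 178/5 = -84028/5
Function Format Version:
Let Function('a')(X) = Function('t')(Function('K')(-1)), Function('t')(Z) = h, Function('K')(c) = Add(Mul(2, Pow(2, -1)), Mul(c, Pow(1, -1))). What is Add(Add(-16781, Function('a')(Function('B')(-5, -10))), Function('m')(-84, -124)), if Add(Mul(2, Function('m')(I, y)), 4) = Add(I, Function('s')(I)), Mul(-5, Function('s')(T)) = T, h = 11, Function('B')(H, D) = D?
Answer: Rational(-84028, 5) ≈ -16806.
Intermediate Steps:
Function('K')(c) = Add(1, c) (Function('K')(c) = Add(Mul(2, Rational(1, 2)), Mul(c, 1)) = Add(1, c))
Function('s')(T) = Mul(Rational(-1, 5), T)
Function('t')(Z) = 11
Function('a')(X) = 11
Function('m')(I, y) = Add(-2, Mul(Rational(2, 5), I)) (Function('m')(I, y) = Add(-2, Mul(Rational(1, 2), Add(I, Mul(Rational(-1, 5), I)))) = Add(-2, Mul(Rational(1, 2), Mul(Rational(4, 5), I))) = Add(-2, Mul(Rational(2, 5), I)))
Add(Add(-16781, Function('a')(Function('B')(-5, -10))), Function('m')(-84, -124)) = Add(Add(-16781, 11), Add(-2, Mul(Rational(2, 5), -84))) = Add(-16770, Add(-2, Rational(-168, 5))) = Add(-16770, Rational(-178, 5)) = Rational(-84028, 5)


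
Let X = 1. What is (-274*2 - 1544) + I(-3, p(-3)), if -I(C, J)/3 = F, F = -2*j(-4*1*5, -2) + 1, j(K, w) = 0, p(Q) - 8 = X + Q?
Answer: -2095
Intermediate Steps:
p(Q) = 9 + Q (p(Q) = 8 + (1 + Q) = 9 + Q)
F = 1 (F = -2*0 + 1 = 0 + 1 = 1)
I(C, J) = -3 (I(C, J) = -3*1 = -3)
(-274*2 - 1544) + I(-3, p(-3)) = (-274*2 - 1544) - 3 = (-548 - 1544) - 3 = -2092 - 3 = -2095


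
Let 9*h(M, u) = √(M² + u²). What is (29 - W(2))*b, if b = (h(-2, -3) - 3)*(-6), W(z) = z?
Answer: 486 - 18*√13 ≈ 421.10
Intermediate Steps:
h(M, u) = √(M² + u²)/9
b = 18 - 2*√13/3 (b = (√((-2)² + (-3)²)/9 - 3)*(-6) = (√(4 + 9)/9 - 3)*(-6) = (√13/9 - 3)*(-6) = (-3 + √13/9)*(-6) = 18 - 2*√13/3 ≈ 15.596)
(29 - W(2))*b = (29 - 1*2)*(18 - 2*√13/3) = (29 - 2)*(18 - 2*√13/3) = 27*(18 - 2*√13/3) = 486 - 18*√13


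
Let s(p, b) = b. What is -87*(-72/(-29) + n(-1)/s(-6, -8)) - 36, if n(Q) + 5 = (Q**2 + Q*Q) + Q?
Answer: -591/2 ≈ -295.50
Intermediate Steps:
n(Q) = -5 + Q + 2*Q**2 (n(Q) = -5 + ((Q**2 + Q*Q) + Q) = -5 + ((Q**2 + Q**2) + Q) = -5 + (2*Q**2 + Q) = -5 + (Q + 2*Q**2) = -5 + Q + 2*Q**2)
-87*(-72/(-29) + n(-1)/s(-6, -8)) - 36 = -87*(-72/(-29) + (-5 - 1 + 2*(-1)**2)/(-8)) - 36 = -87*(-72*(-1/29) + (-5 - 1 + 2*1)*(-1/8)) - 36 = -87*(72/29 + (-5 - 1 + 2)*(-1/8)) - 36 = -87*(72/29 - 4*(-1/8)) - 36 = -87*(72/29 + 1/2) - 36 = -87*173/58 - 36 = -519/2 - 36 = -591/2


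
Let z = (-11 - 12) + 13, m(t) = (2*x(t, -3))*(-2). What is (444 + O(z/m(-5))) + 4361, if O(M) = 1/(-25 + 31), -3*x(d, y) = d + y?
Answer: 28831/6 ≈ 4805.2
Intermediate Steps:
x(d, y) = -d/3 - y/3 (x(d, y) = -(d + y)/3 = -d/3 - y/3)
m(t) = -4 + 4*t/3 (m(t) = (2*(-t/3 - 1/3*(-3)))*(-2) = (2*(-t/3 + 1))*(-2) = (2*(1 - t/3))*(-2) = (2 - 2*t/3)*(-2) = -4 + 4*t/3)
z = -10 (z = -23 + 13 = -10)
O(M) = 1/6
(444 + O(z/m(-5))) + 4361 = (444 + 1/6) + 4361 = 2665/6 + 4361 = 28831/6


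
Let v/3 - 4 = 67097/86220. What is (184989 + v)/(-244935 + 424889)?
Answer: 5316995837/5171877960 ≈ 1.0281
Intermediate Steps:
v = 411977/28740 (v = 12 + 3*(67097/86220) = 12 + 67097/28740 = 411977/28740 ≈ 14.335)
(184989 + v)/(-244935 + 424889) = (184989 + 411977/28740)/(-244935 + 424889) = (5316995837/28740)/179954 = (5316995837/28740)*(1/179954) = 5316995837/5171877960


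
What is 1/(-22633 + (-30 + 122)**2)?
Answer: -1/14169 ≈ -7.0577e-5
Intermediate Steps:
1/(-22633 + (-30 + 122)**2) = 1/(-22633 + 92**2) = 1/(-22633 + 8464) = 1/(-14169) = -1/14169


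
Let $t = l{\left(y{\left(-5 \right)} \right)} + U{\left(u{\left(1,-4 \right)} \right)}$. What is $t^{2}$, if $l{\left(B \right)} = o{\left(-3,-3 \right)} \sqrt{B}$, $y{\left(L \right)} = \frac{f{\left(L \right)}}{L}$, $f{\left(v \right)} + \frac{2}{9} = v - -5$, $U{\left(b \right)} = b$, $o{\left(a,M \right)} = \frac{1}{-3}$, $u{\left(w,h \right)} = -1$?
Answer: $\frac{\left(45 + \sqrt{10}\right)^{2}}{2025} \approx 1.1455$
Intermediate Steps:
$o{\left(a,M \right)} = - \frac{1}{3}$
$f{\left(v \right)} = \frac{43}{9} + v$ ($f{\left(v \right)} = - \frac{2}{9} + \left(v - -5\right) = - \frac{2}{9} + \left(v + 5\right) = - \frac{2}{9} + \left(5 + v\right) = \frac{43}{9} + v$)
$y{\left(L \right)} = \frac{\frac{43}{9} + L}{L}$
$l{\left(B \right)} = - \frac{\sqrt{B}}{3}$
$t = -1 - \frac{\sqrt{10}}{45}$ ($t = - \frac{\sqrt{\frac{\frac{43}{9} - 5}{-5}}}{3} - 1 = - \frac{\sqrt{\left(- \frac{1}{5}\right) \left(- \frac{2}{9}\right)}}{3} - 1 = - \frac{\sqrt{\frac{2}{45}}}{3} - 1 = - \frac{\frac{1}{15} \sqrt{10}}{3} - 1 = - \frac{\sqrt{10}}{45} - 1 = -1 - \frac{\sqrt{10}}{45} \approx -1.0703$)
$t^{2} = \left(-1 - \frac{\sqrt{10}}{45}\right)^{2}$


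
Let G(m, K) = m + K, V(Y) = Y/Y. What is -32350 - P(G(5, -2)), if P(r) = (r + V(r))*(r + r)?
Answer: -32374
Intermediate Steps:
V(Y) = 1
G(m, K) = K + m
P(r) = 2*r*(1 + r) (P(r) = (r + 1)*(r + r) = (1 + r)*(2*r) = 2*r*(1 + r))
-32350 - P(G(5, -2)) = -32350 - 2*(-2 + 5)*(1 + (-2 + 5)) = -32350 - 2*3*(1 + 3) = -32350 - 2*3*4 = -32350 - 1*24 = -32350 - 24 = -32374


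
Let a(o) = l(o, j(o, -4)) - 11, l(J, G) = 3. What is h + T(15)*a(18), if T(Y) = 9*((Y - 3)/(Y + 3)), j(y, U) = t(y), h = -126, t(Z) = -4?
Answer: -174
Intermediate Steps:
j(y, U) = -4
a(o) = -8 (a(o) = 3 - 11 = -8)
T(Y) = 9*(-3 + Y)/(3 + Y) (T(Y) = 9*((-3 + Y)/(3 + Y)) = 9*(-3 + Y)/(3 + Y))
h + T(15)*a(18) = -126 + (9*(-3 + 15)/(3 + 15))*(-8) = -126 + (9*12/18)*(-8) = -126 + (9*(1/18)*12)*(-8) = -126 + 6*(-8) = -126 - 48 = -174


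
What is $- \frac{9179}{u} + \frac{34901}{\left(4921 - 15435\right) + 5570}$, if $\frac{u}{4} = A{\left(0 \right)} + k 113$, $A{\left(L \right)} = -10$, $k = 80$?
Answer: $- \frac{54416879}{7440720} \approx -7.3134$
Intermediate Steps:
$u = 36120$ ($u = 4 \left(-10 + 80 \cdot 113\right) = 4 \left(-10 + 9040\right) = 4 \cdot 9030 = 36120$)
$- \frac{9179}{u} + \frac{34901}{\left(4921 - 15435\right) + 5570} = - \frac{9179}{36120} + \frac{34901}{\left(4921 - 15435\right) + 5570} = \left(-9179\right) \frac{1}{36120} + \frac{34901}{-10514 + 5570} = - \frac{9179}{36120} + \frac{34901}{-4944} = - \frac{9179}{36120} + 34901 \left(- \frac{1}{4944}\right) = - \frac{9179}{36120} - \frac{34901}{4944} = - \frac{54416879}{7440720}$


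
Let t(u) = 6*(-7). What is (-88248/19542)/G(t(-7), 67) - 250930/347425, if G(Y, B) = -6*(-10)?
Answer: -108293335/135787587 ≈ -0.79752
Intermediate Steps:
t(u) = -42
G(Y, B) = 60
(-88248/19542)/G(t(-7), 67) - 250930/347425 = -88248/19542/60 - 250930/347425 = -88248*1/19542*(1/60) - 250930*1/347425 = -14708/3257*1/60 - 50186/69485 = -3677/48855 - 50186/69485 = -108293335/135787587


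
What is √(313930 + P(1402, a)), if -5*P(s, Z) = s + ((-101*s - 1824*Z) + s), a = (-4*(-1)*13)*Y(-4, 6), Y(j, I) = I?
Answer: 4*√711730/5 ≈ 674.91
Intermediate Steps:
a = 312 (a = (-4*(-1)*13)*6 = (4*13)*6 = 52*6 = 312)
P(s, Z) = 99*s/5 + 1824*Z/5 (P(s, Z) = -(s + ((-101*s - 1824*Z) + s))/5 = -(s + ((-1824*Z - 101*s) + s))/5 = -(s + (-1824*Z - 100*s))/5 = -(-1824*Z - 99*s)/5 = 99*s/5 + 1824*Z/5)
√(313930 + P(1402, a)) = √(313930 + ((99/5)*1402 + (1824/5)*312)) = √(313930 + (138798/5 + 569088/5)) = √(313930 + 707886/5) = √(2277536/5) = 4*√711730/5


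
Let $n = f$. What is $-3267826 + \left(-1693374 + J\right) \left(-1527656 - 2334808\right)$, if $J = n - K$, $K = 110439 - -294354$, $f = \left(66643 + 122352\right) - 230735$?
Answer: $8265310483022$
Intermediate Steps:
$f = -41740$ ($f = 188995 - 230735 = -41740$)
$K = 404793$ ($K = 110439 + 294354 = 404793$)
$n = -41740$
$J = -446533$ ($J = -41740 - 404793 = -446533$)
$-3267826 + \left(-1693374 + J\right) \left(-1527656 - 2334808\right) = -3267826 + \left(-1693374 - 446533\right) \left(-1527656 - 2334808\right) = -3267826 - -8265313750848 = -3267826 + 8265313750848 = 8265310483022$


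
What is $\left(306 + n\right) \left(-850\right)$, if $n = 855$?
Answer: $-986850$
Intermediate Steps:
$\left(306 + n\right) \left(-850\right) = \left(306 + 855\right) \left(-850\right) = 1161 \left(-850\right) = -986850$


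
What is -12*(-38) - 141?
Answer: 315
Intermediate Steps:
-12*(-38) - 141 = 456 - 141 = 315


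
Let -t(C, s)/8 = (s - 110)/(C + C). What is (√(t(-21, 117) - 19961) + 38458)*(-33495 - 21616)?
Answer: -2119458838 - 55111*I*√179637/3 ≈ -2.1195e+9 - 7.786e+6*I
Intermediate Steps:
t(C, s) = -4*(-110 + s)/C (t(C, s) = -8*(s - 110)/(C + C) = -8*(-110 + s)/(2*C) = -8*(-110 + s)*1/(2*C) = -4*(-110 + s)/C)
(√(t(-21, 117) - 19961) + 38458)*(-33495 - 21616) = (√(4*(110 - 1*117)/(-21) - 19961) + 38458)*(-33495 - 21616) = (√(4*(-1/21)*(110 - 117) - 19961) + 38458)*(-55111) = (√(4*(-1/21)*(-7) - 19961) + 38458)*(-55111) = (√(4/3 - 19961) + 38458)*(-55111) = (√(-59879/3) + 38458)*(-55111) = (I*√179637/3 + 38458)*(-55111) = (38458 + I*√179637/3)*(-55111) = -2119458838 - 55111*I*√179637/3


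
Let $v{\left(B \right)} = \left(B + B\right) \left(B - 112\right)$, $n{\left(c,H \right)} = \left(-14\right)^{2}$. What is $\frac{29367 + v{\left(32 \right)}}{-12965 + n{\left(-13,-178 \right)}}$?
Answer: $- \frac{24247}{12769} \approx -1.8989$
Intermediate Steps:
$n{\left(c,H \right)} = 196$
$v{\left(B \right)} = 2 B \left(-112 + B\right)$
$\frac{29367 + v{\left(32 \right)}}{-12965 + n{\left(-13,-178 \right)}} = \frac{29367 + 2 \cdot 32 \left(-112 + 32\right)}{-12965 + 196} = \frac{29367 + 2 \cdot 32 \left(-80\right)}{-12769} = \left(29367 - 5120\right) \left(- \frac{1}{12769}\right) = 24247 \left(- \frac{1}{12769}\right) = - \frac{24247}{12769}$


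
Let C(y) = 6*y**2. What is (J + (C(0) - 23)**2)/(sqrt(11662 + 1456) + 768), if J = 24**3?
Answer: 5511552/288353 - 14353*sqrt(13118)/576706 ≈ 16.263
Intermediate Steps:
J = 13824
(J + (C(0) - 23)**2)/(sqrt(11662 + 1456) + 768) = (13824 + (6*0**2 - 23)**2)/(sqrt(11662 + 1456) + 768) = (13824 + (6*0 - 23)**2)/(sqrt(13118) + 768) = (13824 + (0 - 23)**2)/(768 + sqrt(13118)) = (13824 + (-23)**2)/(768 + sqrt(13118)) = (13824 + 529)/(768 + sqrt(13118)) = 14353/(768 + sqrt(13118))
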